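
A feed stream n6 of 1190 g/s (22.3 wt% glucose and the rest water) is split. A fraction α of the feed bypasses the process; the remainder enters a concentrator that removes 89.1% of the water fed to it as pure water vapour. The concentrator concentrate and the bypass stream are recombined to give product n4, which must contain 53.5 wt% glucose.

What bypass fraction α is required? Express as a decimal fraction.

All 1190×0.223 = 265.37 g/s of glucose reaches n4, so n4 = 265.37/0.535 = 496.02 g/s and vapour = 693.98 g/s.
The evaporator receives (1−α)·1190 of feed at 0.777 water and removes 0.891 of that water:
0.891×0.777×(1−α)×1190 = 693.98
(1−α) = 693.98/823.85 = 0.8424;  α = 0.1576.

0.158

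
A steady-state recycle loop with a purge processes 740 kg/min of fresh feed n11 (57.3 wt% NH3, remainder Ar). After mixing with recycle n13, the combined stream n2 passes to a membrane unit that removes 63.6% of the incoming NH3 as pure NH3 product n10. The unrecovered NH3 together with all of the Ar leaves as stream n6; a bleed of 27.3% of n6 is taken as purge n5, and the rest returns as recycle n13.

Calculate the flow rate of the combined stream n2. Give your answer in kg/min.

Ar enters only via n11 and leaves only via the purge: 740×0.427 = 0.273×(Ar in n6), and the membrane unit passes all Ar, so Ar in n2 = Ar in n6 = 1157.4 kg/min.
NH3 in n2: m_A = 740×0.573 + (1−0.273)·(1−0.636)·m_A, so m_A = 424.02/0.7354 = 576.61 kg/min.
n2 = 576.61 + 1157.4 = 1734 kg/min.

1734 kg/min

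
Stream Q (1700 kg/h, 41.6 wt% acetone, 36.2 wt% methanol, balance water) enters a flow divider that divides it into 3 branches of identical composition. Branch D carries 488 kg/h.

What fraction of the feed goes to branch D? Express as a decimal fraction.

0.287

Fraction to D = 488/1700 = 0.2871.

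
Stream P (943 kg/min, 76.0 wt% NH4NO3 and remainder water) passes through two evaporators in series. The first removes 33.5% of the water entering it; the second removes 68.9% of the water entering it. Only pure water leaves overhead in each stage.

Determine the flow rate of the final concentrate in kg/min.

water in feed = 943×0.240 = 226.32 kg/min.
After stage 1: water left = (1−0.335)×226.32 = 150.5; stream total = 867.18 kg/min.
After stage 2: water left = (1−0.689)×150.5 = 46.806; final concentrate = 763.49 kg/min.

763.5 kg/min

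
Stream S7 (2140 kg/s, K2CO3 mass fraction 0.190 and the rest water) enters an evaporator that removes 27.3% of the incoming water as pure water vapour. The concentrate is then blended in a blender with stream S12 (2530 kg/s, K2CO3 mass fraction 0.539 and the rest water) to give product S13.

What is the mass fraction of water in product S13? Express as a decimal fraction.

0.578

Vapour removed = 0.273×0.810×2140 = 473.22 kg/s; concentrate = 1666.8 kg/s.
water reaching the mixer = 1260.2 (from concentrate) + 2530×0.461 = 2426.5 kg/s.
Product flow = 1666.8 + 2530 = 4196.8 kg/s; water fraction = 0.578.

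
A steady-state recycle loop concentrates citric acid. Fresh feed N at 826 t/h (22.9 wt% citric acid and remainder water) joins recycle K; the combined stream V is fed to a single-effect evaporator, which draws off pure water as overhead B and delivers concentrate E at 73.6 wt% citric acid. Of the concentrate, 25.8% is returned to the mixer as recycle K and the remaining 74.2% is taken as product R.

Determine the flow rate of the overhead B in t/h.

Overall citric acid balance (none leaves overhead): citric acid in fresh feed = citric acid in product, i.e. 826×0.229 = (1−0.258)·E·0.736.
E = 189.15/(0.736×0.742) = 346.36 t/h.
Recycle K = 0.258×346.36 = 89.362 t/h.
Combined feed V = 826 + 89.362 = 915.36 t/h.
Overhead B = V − E = 915.36 − 346.36 = 569 t/h.

569 t/h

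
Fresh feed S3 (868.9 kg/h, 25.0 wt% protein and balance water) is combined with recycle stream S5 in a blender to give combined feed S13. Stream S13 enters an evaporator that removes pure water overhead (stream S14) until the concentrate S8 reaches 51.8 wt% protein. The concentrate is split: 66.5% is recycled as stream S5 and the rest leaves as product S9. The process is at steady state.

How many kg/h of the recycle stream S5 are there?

Overall protein balance (none leaves overhead): protein in fresh feed = protein in product, i.e. 868.9×0.250 = (1−0.665)·S8·0.518.
S8 = 217.22/(0.518×0.335) = 1251.8 kg/h.
Recycle S5 = 0.665×1251.8 = 832.45 kg/h.

832.4 kg/h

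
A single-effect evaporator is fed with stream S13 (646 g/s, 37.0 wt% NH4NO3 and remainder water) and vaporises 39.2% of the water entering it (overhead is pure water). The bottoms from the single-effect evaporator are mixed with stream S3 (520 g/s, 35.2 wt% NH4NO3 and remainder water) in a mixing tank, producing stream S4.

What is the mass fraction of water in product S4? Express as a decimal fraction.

Vapour removed = 0.392×0.630×646 = 159.54 g/s; concentrate = 486.46 g/s.
water reaching the mixer = 247.44 (from concentrate) + 520×0.648 = 584.4 g/s.
Product flow = 486.46 + 520 = 1006.5 g/s; water fraction = 0.581.

0.581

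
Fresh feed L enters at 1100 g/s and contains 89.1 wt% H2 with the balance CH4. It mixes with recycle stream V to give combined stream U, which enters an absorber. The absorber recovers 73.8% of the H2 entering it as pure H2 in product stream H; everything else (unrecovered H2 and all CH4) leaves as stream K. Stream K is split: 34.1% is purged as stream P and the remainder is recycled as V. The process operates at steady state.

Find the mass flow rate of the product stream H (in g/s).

H2 in U: m_A = 1100×0.891 + (1−0.341)·(1−0.738)·m_A, so m_A = 980.1/0.8273 = 1184.6 g/s.
Product H = 0.738×1184.6 = 874.26 g/s.

874.3 g/s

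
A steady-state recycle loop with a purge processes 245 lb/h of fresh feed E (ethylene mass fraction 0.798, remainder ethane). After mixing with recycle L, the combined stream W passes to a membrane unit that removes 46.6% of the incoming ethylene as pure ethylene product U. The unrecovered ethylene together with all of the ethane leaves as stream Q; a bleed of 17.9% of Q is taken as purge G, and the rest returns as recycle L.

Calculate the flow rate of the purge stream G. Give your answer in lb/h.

82.77 lb/h

ethane enters only via E and leaves only via the purge: 245×0.202 = 0.179×(ethane in Q), and the membrane unit passes all ethane, so ethane in W = ethane in Q = 276.48 lb/h.
ethylene in W: m_A = 245×0.798 + (1−0.179)·(1−0.466)·m_A, so m_A = 195.51/0.5616 = 348.14 lb/h.
Q = (1−0.466)×348.14 + 276.48 = 462.39 lb/h.
Purge G = 0.179×462.39 = 82.767 lb/h.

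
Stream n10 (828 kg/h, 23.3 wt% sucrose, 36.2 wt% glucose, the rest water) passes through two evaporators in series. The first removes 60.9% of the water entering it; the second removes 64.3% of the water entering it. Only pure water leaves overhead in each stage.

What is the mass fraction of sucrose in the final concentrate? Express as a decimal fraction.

0.3576

water in feed = 828×0.405 = 335.34 kg/h.
After stage 1: water left = (1−0.609)×335.34 = 131.12; stream total = 623.78 kg/h.
After stage 2: water left = (1−0.643)×131.12 = 46.809; final concentrate = 539.47 kg/h.
sucrose fraction = 192.92/539.47 = 0.3576.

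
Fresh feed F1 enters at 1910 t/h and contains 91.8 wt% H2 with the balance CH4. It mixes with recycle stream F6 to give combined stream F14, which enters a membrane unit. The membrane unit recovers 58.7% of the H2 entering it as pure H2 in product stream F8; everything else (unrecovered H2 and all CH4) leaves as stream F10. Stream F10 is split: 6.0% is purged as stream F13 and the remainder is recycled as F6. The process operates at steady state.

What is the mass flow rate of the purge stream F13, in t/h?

CH4 enters only via F1 and leaves only via the purge: 1910×0.082 = 0.060×(CH4 in F10), and the membrane unit passes all CH4, so CH4 in F14 = CH4 in F10 = 2610.3 t/h.
H2 in F14: m_A = 1910×0.918 + (1−0.060)·(1−0.587)·m_A, so m_A = 1753.4/0.6118 = 2866 t/h.
F10 = (1−0.587)×2866 + 2610.3 = 3794 t/h.
Purge F13 = 0.060×3794 = 227.64 t/h.

227.6 t/h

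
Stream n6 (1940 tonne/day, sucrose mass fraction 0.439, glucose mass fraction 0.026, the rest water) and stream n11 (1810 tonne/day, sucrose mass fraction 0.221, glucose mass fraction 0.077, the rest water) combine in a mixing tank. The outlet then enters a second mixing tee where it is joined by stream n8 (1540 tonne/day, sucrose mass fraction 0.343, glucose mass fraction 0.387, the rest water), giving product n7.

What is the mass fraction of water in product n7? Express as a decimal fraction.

0.515

Overall, product flow = 5290 tonne/day.
water in = 1940×0.535 + 1810×0.702 + 1540×0.270 = 2724.3 tonne/day.
water fraction in n7 = 0.515.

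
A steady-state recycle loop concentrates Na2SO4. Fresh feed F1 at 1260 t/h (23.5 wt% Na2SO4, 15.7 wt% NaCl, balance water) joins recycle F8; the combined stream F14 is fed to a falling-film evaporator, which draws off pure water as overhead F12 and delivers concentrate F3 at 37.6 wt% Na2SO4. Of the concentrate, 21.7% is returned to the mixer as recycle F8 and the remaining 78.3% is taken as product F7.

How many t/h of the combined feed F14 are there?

1478 t/h

Overall Na2SO4 balance (none leaves overhead): Na2SO4 in fresh feed = Na2SO4 in product, i.e. 1260×0.235 = (1−0.217)·F3·0.376.
F3 = 296.1/(0.376×0.783) = 1005.7 t/h.
Recycle F8 = 0.217×1005.7 = 218.25 t/h.
Combined feed F14 = 1260 + 218.25 = 1478.2 t/h.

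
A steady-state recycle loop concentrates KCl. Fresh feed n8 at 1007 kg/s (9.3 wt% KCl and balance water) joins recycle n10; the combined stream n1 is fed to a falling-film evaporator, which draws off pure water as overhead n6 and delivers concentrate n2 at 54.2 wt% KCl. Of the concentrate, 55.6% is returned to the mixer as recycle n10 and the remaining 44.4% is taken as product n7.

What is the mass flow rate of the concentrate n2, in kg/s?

Overall KCl balance (none leaves overhead): KCl in fresh feed = KCl in product, i.e. 1007×0.093 = (1−0.556)·n2·0.542.
n2 = 93.651/(0.542×0.444) = 389.16 kg/s.

389.2 kg/s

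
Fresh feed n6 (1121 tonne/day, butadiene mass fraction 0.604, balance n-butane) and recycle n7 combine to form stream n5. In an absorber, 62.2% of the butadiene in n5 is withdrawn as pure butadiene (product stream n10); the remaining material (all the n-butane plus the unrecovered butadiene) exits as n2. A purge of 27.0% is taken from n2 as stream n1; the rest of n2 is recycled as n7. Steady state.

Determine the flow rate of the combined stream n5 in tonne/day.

2579 tonne/day

n-butane enters only via n6 and leaves only via the purge: 1121×0.396 = 0.270×(n-butane in n2), and the absorber passes all n-butane, so n-butane in n5 = n-butane in n2 = 1644.1 tonne/day.
butadiene in n5: m_A = 1121×0.604 + (1−0.270)·(1−0.622)·m_A, so m_A = 677.08/0.7241 = 935.12 tonne/day.
n5 = 935.12 + 1644.1 = 2579.3 tonne/day.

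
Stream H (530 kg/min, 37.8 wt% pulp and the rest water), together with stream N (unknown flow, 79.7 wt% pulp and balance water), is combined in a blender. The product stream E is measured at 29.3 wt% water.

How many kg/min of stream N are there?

1937 kg/min

Let N be the unknown flow. Total out = 530 + N.
water balance: 329.66 + 0.203·N = 0.293·(530 + N)
(0.203 − 0.293)·N = 0.293×530 − 329.66 = -174.37
N = -174.37 / -0.090 = 1937.4 kg/min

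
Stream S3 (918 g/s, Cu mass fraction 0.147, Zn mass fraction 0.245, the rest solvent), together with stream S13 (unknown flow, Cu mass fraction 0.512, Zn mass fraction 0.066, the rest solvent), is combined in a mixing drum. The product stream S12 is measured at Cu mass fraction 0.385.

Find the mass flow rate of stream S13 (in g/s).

1720 g/s

Let S13 be the unknown flow. Total out = 918 + S13.
Cu balance: 134.95 + 0.512·S13 = 0.385·(918 + S13)
(0.512 − 0.385)·S13 = 0.385×918 − 134.95 = 218.48
S13 = 218.48 / 0.127 = 1720.3 g/s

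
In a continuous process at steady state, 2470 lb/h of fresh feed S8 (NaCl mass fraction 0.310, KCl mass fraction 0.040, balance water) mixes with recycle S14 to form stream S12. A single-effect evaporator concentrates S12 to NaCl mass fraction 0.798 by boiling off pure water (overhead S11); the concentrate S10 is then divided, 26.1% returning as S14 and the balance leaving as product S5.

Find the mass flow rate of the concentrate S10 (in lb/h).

Overall NaCl balance (none leaves overhead): NaCl in fresh feed = NaCl in product, i.e. 2470×0.310 = (1−0.261)·S10·0.798.
S10 = 765.7/(0.798×0.739) = 1298.4 lb/h.

1298 lb/h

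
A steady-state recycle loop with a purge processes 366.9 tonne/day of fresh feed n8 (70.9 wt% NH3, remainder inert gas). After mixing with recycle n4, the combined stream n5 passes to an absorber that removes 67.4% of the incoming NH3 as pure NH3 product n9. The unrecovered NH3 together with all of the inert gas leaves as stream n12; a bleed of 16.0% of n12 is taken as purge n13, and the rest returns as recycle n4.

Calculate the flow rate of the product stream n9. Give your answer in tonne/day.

NH3 in n5: m_A = 366.9×0.709 + (1−0.160)·(1−0.674)·m_A, so m_A = 260.13/0.7262 = 358.23 tonne/day.
Product n9 = 0.674×358.23 = 241.45 tonne/day.

241.4 tonne/day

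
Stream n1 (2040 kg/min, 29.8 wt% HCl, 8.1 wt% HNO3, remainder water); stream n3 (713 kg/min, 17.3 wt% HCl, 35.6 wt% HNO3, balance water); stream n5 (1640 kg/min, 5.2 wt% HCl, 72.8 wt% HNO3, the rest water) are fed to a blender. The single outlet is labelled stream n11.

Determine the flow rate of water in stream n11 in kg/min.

1963 kg/min

water out = water in = 2040×0.621 + 713×0.471 + 1640×0.220 = 1963.5 kg/min.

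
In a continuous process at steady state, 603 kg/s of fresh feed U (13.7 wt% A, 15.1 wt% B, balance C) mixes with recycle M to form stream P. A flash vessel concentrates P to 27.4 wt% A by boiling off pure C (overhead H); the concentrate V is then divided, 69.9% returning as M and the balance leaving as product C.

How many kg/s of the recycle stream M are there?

700.2 kg/s

Overall A balance (none leaves overhead): A in fresh feed = A in product, i.e. 603×0.137 = (1−0.699)·V·0.274.
V = 82.611/(0.274×0.301) = 1001.7 kg/s.
Recycle M = 0.699×1001.7 = 700.16 kg/s.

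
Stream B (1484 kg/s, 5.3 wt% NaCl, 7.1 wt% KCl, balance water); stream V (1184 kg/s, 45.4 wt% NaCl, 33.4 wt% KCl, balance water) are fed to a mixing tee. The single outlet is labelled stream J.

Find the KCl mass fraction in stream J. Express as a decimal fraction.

0.188

Total flow out = 1484 + 1184 = 2668 kg/s.
KCl in = 1484×0.071 + 1184×0.334 = 500.82 kg/s.
KCl mass fraction in J = 500.82/2668 = 0.188.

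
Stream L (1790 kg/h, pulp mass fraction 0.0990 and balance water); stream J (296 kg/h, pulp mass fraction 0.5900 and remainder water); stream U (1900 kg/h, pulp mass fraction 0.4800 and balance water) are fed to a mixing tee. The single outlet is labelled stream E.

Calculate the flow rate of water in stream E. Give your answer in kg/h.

2722 kg/h

water out = water in = 1790×0.901 + 296×0.410 + 1900×0.520 = 2722.2 kg/h.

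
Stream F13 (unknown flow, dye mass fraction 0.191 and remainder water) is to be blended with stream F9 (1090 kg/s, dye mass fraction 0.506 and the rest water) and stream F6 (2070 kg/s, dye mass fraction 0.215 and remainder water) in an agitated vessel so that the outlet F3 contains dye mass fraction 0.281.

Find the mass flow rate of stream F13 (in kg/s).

Let F13 be the unknown flow. Total out = 3160 + F13.
dye balance: 996.59 + 0.191·F13 = 0.281·(3160 + F13)
(0.191 − 0.281)·F13 = 0.281×3160 − 996.59 = -108.63
F13 = -108.63 / -0.090 = 1207 kg/s

1207 kg/s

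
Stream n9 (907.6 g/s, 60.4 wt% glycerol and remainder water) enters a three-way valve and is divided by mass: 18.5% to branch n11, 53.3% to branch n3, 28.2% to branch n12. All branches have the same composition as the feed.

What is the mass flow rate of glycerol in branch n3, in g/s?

Branch n3 total = 0.533×907.6 = 483.75 g/s.
glycerol in n3 = 0.604×483.75 = 292.19 g/s.

292.2 g/s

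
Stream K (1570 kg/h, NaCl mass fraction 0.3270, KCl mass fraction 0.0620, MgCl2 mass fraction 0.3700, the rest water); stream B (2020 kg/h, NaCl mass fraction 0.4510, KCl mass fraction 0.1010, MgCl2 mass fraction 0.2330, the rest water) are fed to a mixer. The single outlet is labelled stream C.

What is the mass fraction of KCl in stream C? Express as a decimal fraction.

Total flow out = 1570 + 2020 = 3590 kg/h.
KCl in = 1570×0.062 + 2020×0.101 = 301.36 kg/h.
KCl mass fraction in C = 301.36/3590 = 0.0839.

0.0839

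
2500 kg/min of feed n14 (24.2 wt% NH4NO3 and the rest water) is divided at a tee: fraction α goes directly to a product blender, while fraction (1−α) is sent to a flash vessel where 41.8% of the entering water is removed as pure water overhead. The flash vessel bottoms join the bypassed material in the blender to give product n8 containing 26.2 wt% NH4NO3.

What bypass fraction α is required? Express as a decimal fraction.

0.759

All 2500×0.242 = 605 kg/min of NH4NO3 reaches n8, so n8 = 605/0.262 = 2309.2 kg/min and vapour = 190.84 kg/min.
The evaporator receives (1−α)·2500 of feed at 0.758 water and removes 0.418 of that water:
0.418×0.758×(1−α)×2500 = 190.84
(1−α) = 190.84/792.11 = 0.2409;  α = 0.7591.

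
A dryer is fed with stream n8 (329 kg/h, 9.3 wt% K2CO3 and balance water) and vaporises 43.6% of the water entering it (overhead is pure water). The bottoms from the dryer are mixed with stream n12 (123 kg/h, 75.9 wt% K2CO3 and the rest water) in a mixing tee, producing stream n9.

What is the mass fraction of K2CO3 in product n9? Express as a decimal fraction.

Vapour removed = 0.436×0.907×329 = 130.1 kg/h; concentrate = 198.9 kg/h.
K2CO3 reaching the mixer = 30.597 (from concentrate) + 123×0.759 = 123.95 kg/h.
Product flow = 198.9 + 123 = 321.9 kg/h; K2CO3 fraction = 0.385.

0.385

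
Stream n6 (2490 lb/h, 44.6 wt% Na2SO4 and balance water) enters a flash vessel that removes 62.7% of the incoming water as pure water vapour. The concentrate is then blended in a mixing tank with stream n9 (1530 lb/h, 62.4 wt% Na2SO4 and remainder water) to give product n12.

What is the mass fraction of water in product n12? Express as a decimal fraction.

Vapour removed = 0.627×0.554×2490 = 864.92 lb/h; concentrate = 1625.1 lb/h.
water reaching the mixer = 514.54 (from concentrate) + 1530×0.376 = 1089.8 lb/h.
Product flow = 1625.1 + 1530 = 3155.1 lb/h; water fraction = 0.345.

0.345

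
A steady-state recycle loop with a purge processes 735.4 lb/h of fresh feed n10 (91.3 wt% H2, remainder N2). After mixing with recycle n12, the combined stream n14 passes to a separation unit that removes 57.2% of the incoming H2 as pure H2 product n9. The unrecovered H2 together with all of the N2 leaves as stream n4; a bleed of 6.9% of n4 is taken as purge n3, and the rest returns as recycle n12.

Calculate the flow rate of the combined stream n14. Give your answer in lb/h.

N2 enters only via n10 and leaves only via the purge: 735.4×0.087 = 0.069×(N2 in n4), and the separation unit passes all N2, so N2 in n14 = N2 in n4 = 927.24 lb/h.
H2 in n14: m_A = 735.4×0.913 + (1−0.069)·(1−0.572)·m_A, so m_A = 671.42/0.6015 = 1116.2 lb/h.
n14 = 1116.2 + 927.24 = 2043.4 lb/h.

2043 lb/h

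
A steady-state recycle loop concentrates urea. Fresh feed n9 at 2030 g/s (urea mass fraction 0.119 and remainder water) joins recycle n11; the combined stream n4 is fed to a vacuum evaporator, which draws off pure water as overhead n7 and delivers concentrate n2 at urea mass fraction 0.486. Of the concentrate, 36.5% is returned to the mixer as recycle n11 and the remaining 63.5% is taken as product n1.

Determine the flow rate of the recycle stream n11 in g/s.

Overall urea balance (none leaves overhead): urea in fresh feed = urea in product, i.e. 2030×0.119 = (1−0.365)·n2·0.486.
n2 = 241.57/(0.486×0.635) = 782.77 g/s.
Recycle n11 = 0.365×782.77 = 285.71 g/s.

285.7 g/s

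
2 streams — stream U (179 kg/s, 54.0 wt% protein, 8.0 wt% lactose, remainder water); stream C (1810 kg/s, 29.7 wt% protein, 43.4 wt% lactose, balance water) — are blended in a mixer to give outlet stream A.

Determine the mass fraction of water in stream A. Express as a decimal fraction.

Total flow out = 179 + 1810 = 1989 kg/s.
water in = 179×0.380 + 1810×0.269 = 554.91 kg/s.
water mass fraction in A = 554.91/1989 = 0.279.

0.279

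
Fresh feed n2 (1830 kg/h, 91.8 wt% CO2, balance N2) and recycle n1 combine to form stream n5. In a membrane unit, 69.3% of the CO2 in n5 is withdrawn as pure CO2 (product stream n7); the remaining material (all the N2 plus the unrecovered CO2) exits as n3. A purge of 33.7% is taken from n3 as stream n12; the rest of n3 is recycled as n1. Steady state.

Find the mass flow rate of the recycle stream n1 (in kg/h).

N2 enters only via n2 and leaves only via the purge: 1830×0.082 = 0.337×(N2 in n3), and the membrane unit passes all N2, so N2 in n5 = N2 in n3 = 445.28 kg/h.
CO2 in n5: m_A = 1830×0.918 + (1−0.337)·(1−0.693)·m_A, so m_A = 1679.9/0.7965 = 2109.3 kg/h.
n3 = (1−0.693)×2109.3 + 445.28 = 1092.8 kg/h.
Recycle n1 = (1−0.337)×1092.8 = 724.54 kg/h.

724.5 kg/h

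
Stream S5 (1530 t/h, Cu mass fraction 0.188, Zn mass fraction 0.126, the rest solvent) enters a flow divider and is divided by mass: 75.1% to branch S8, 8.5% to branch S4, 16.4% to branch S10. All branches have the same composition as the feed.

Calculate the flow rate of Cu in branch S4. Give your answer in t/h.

24.45 t/h

Branch S4 total = 0.085×1530 = 130.05 t/h.
Cu in S4 = 0.188×130.05 = 24.449 t/h.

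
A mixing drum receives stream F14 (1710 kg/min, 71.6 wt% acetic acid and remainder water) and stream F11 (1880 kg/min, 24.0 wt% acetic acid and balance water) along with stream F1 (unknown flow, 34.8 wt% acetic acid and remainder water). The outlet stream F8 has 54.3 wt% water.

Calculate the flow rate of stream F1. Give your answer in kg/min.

Let F1 be the unknown flow. Total out = 3590 + F1.
water balance: 1914.4 + 0.652·F1 = 0.543·(3590 + F1)
(0.652 − 0.543)·F1 = 0.543×3590 − 1914.4 = 34.93
F1 = 34.93 / 0.109 = 320.46 kg/min

320.5 kg/min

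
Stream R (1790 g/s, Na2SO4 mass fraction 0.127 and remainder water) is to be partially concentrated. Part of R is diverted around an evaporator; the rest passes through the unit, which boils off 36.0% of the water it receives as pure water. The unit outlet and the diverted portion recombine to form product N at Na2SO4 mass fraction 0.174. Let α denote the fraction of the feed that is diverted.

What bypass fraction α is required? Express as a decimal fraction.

All 1790×0.127 = 227.33 g/s of Na2SO4 reaches N, so N = 227.33/0.174 = 1306.5 g/s and vapour = 483.51 g/s.
The evaporator receives (1−α)·1790 of feed at 0.873 water and removes 0.360 of that water:
0.360×0.873×(1−α)×1790 = 483.51
(1−α) = 483.51/562.56 = 0.8595;  α = 0.1405.

0.141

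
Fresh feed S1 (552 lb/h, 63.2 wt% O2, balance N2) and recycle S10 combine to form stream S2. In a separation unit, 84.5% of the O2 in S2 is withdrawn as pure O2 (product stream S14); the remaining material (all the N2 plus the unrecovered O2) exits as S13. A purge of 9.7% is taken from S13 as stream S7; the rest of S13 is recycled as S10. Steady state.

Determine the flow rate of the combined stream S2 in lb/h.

N2 enters only via S1 and leaves only via the purge: 552×0.368 = 0.097×(N2 in S13), and the separation unit passes all N2, so N2 in S2 = N2 in S13 = 2094.2 lb/h.
O2 in S2: m_A = 552×0.632 + (1−0.097)·(1−0.845)·m_A, so m_A = 348.86/0.8600 = 405.64 lb/h.
S2 = 405.64 + 2094.2 = 2499.8 lb/h.

2500 lb/h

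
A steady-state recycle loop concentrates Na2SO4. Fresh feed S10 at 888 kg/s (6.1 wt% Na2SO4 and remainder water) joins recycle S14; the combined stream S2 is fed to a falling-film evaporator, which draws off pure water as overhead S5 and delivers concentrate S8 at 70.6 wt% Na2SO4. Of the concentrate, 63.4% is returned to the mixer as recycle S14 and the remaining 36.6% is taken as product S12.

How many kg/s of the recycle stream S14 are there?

Overall Na2SO4 balance (none leaves overhead): Na2SO4 in fresh feed = Na2SO4 in product, i.e. 888×0.061 = (1−0.634)·S8·0.706.
S8 = 54.168/(0.706×0.366) = 209.63 kg/s.
Recycle S14 = 0.634×209.63 = 132.91 kg/s.

132.9 kg/s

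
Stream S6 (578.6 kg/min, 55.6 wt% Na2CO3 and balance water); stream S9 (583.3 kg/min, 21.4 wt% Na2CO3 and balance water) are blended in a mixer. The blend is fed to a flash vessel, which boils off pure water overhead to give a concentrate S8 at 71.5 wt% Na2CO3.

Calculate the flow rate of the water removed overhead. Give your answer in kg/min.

537.4 kg/min

Na2CO3 entering = 578.6×0.556 + 583.3×0.214 = 446.53 kg/min.
All Na2CO3 reports to S8, so S8 = 446.53/0.715 = 624.51 kg/min.
Total feed = 1161.9 kg/min; overhead = 1161.9 − 624.51 = 537.39 kg/min.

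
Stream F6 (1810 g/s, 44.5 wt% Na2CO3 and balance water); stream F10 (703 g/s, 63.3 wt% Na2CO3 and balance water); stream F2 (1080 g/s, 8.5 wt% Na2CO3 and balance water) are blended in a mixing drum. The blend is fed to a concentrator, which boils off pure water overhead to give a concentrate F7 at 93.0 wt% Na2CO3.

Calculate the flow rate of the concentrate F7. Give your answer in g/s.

Na2CO3 entering = 1810×0.445 + 703×0.633 + 1080×0.085 = 1342.2 g/s.
All Na2CO3 reports to F7, so F7 = 1342.2/0.930 = 1443.3 g/s.

1443 g/s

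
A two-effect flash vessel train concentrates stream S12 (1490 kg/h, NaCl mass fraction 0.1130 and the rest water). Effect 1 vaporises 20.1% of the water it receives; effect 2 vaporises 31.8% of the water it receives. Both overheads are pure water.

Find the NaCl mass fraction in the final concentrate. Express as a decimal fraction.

0.1895

water in feed = 1490×0.887 = 1321.6 kg/h.
After stage 1: water left = (1−0.201)×1321.6 = 1056; stream total = 1224.4 kg/h.
After stage 2: water left = (1−0.318)×1056 = 720.18; final concentrate = 888.55 kg/h.
NaCl fraction = 168.37/888.55 = 0.1895.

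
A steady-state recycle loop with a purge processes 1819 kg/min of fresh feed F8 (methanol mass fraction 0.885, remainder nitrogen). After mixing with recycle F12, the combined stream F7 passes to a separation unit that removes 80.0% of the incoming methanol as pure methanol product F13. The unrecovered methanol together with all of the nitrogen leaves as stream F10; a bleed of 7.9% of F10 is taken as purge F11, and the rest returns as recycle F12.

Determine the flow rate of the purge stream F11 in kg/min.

240.4 kg/min

nitrogen enters only via F8 and leaves only via the purge: 1819×0.115 = 0.079×(nitrogen in F10), and the separation unit passes all nitrogen, so nitrogen in F7 = nitrogen in F10 = 2647.9 kg/min.
methanol in F7: m_A = 1819×0.885 + (1−0.079)·(1−0.800)·m_A, so m_A = 1609.8/0.8158 = 1973.3 kg/min.
F10 = (1−0.800)×1973.3 + 2647.9 = 3042.6 kg/min.
Purge F11 = 0.079×3042.6 = 240.36 kg/min.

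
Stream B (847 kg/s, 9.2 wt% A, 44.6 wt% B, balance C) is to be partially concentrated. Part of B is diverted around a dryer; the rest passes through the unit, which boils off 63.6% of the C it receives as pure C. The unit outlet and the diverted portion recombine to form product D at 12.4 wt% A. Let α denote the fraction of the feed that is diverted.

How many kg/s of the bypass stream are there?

103.1 kg/s

All 847×0.092 = 77.924 kg/s of A reaches D, so D = 77.924/0.124 = 628.42 kg/s and vapour = 218.58 kg/s.
The evaporator receives (1−α)·847 of feed at 0.462 C and removes 0.636 of that C:
0.636×0.462×(1−α)×847 = 218.58
(1−α) = 218.58/248.88 = 0.8783;  α = 0.1217.
Bypass flow = 0.1217×847 = 103.1 kg/s.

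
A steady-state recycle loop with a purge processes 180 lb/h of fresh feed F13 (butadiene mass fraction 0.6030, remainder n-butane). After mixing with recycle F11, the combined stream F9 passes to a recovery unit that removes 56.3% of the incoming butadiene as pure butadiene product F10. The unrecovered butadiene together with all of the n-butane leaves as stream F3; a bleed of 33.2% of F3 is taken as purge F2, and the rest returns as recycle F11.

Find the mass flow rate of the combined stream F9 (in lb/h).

368.5 lb/h

n-butane enters only via F13 and leaves only via the purge: 180×0.397 = 0.332×(n-butane in F3), and the recovery unit passes all n-butane, so n-butane in F9 = n-butane in F3 = 215.24 lb/h.
butadiene in F9: m_A = 180×0.603 + (1−0.332)·(1−0.563)·m_A, so m_A = 108.54/0.7081 = 153.29 lb/h.
F9 = 153.29 + 215.24 = 368.53 lb/h.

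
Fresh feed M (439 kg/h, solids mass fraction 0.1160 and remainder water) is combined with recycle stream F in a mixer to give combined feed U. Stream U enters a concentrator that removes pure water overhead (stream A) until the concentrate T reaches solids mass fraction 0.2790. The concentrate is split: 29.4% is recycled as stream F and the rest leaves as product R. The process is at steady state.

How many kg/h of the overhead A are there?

Overall solids balance (none leaves overhead): solids in fresh feed = solids in product, i.e. 439×0.116 = (1−0.294)·T·0.279.
T = 50.924/(0.279×0.706) = 258.53 kg/h.
Recycle F = 0.294×258.53 = 76.008 kg/h.
Combined feed U = 439 + 76.008 = 515.01 kg/h.
Overhead A = U − T = 515.01 − 258.53 = 256.48 kg/h.

256.5 kg/h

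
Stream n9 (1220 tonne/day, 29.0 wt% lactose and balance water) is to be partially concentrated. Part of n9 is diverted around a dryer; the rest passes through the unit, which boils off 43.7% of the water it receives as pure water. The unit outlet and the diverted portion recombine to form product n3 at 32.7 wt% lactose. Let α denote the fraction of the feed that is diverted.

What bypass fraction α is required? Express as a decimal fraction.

0.635

All 1220×0.290 = 353.8 tonne/day of lactose reaches n3, so n3 = 353.8/0.327 = 1082 tonne/day and vapour = 138.04 tonne/day.
The evaporator receives (1−α)·1220 of feed at 0.710 water and removes 0.437 of that water:
0.437×0.710×(1−α)×1220 = 138.04
(1−α) = 138.04/378.53 = 0.3647;  α = 0.6353.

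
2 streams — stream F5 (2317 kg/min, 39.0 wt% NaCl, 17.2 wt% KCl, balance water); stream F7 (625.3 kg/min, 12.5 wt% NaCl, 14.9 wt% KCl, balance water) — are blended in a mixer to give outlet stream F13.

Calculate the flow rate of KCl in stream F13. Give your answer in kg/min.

491.7 kg/min

KCl out = KCl in = 2317×0.172 + 625.3×0.149 = 491.69 kg/min.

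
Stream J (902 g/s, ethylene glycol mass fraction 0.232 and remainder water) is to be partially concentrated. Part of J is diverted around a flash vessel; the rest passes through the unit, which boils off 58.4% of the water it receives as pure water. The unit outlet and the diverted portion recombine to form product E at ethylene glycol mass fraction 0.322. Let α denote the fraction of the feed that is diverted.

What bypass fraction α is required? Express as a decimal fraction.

0.377

All 902×0.232 = 209.26 g/s of ethylene glycol reaches E, so E = 209.26/0.322 = 649.89 g/s and vapour = 252.11 g/s.
The evaporator receives (1−α)·902 of feed at 0.768 water and removes 0.584 of that water:
0.584×0.768×(1−α)×902 = 252.11
(1−α) = 252.11/404.56 = 0.6232;  α = 0.3768.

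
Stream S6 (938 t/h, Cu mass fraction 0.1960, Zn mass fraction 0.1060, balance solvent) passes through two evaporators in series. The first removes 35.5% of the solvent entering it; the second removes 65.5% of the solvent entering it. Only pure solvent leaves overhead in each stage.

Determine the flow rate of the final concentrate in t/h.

solvent in feed = 938×0.698 = 654.72 t/h.
After stage 1: solvent left = (1−0.355)×654.72 = 422.3; stream total = 705.57 t/h.
After stage 2: solvent left = (1−0.655)×422.3 = 145.69; final concentrate = 428.97 t/h.

429 t/h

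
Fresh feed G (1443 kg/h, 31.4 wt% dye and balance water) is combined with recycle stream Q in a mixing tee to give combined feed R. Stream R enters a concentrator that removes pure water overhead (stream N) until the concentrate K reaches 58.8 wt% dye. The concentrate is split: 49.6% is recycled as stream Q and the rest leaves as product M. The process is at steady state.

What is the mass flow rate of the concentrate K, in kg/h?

Overall dye balance (none leaves overhead): dye in fresh feed = dye in product, i.e. 1443×0.314 = (1−0.496)·K·0.588.
K = 453.1/(0.588×0.504) = 1528.9 kg/h.

1529 kg/h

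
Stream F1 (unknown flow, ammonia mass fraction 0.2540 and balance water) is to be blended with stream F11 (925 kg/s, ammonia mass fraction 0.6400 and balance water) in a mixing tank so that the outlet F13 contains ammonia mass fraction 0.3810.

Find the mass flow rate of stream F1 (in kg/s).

1886 kg/s

Let F1 be the unknown flow. Total out = 925 + F1.
ammonia balance: 592 + 0.254·F1 = 0.381·(925 + F1)
(0.254 − 0.381)·F1 = 0.381×925 − 592 = -239.57
F1 = -239.57 / -0.127 = 1886.4 kg/s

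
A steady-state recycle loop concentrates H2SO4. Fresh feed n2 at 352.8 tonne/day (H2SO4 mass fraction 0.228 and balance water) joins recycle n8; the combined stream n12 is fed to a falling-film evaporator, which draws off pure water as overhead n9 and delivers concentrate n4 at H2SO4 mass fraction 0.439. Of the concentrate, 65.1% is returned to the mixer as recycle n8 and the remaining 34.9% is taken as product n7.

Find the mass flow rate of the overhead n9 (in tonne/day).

Overall H2SO4 balance (none leaves overhead): H2SO4 in fresh feed = H2SO4 in product, i.e. 352.8×0.228 = (1−0.651)·n4·0.439.
n4 = 80.438/(0.439×0.349) = 525.02 tonne/day.
Recycle n8 = 0.651×525.02 = 341.79 tonne/day.
Combined feed n12 = 352.8 + 341.79 = 694.59 tonne/day.
Overhead n9 = n12 − n4 = 694.59 − 525.02 = 169.57 tonne/day.

169.6 tonne/day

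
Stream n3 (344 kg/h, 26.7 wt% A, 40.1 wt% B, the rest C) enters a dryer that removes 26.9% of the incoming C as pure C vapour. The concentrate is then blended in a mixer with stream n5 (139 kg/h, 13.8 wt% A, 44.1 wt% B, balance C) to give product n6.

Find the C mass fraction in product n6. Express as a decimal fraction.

Vapour removed = 0.269×0.332×344 = 30.722 kg/h; concentrate = 313.28 kg/h.
C reaching the mixer = 83.486 (from concentrate) + 139×0.421 = 142.01 kg/h.
Product flow = 313.28 + 139 = 452.28 kg/h; C fraction = 0.314.

0.314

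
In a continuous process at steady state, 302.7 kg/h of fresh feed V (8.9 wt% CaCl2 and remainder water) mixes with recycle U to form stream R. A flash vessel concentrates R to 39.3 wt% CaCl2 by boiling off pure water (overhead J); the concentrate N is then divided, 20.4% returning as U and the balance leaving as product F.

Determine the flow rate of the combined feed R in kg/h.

Overall CaCl2 balance (none leaves overhead): CaCl2 in fresh feed = CaCl2 in product, i.e. 302.7×0.089 = (1−0.204)·N·0.393.
N = 26.94/(0.393×0.796) = 86.119 kg/h.
Recycle U = 0.204×86.119 = 17.568 kg/h.
Combined feed R = 302.7 + 17.568 = 320.27 kg/h.

320.3 kg/h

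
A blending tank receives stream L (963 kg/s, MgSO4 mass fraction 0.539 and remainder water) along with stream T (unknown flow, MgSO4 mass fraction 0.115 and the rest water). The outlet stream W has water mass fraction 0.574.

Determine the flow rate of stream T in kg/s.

Let T be the unknown flow. Total out = 963 + T.
water balance: 443.94 + 0.885·T = 0.574·(963 + T)
(0.885 − 0.574)·T = 0.574×963 − 443.94 = 108.82
T = 108.82 / 0.311 = 349.9 kg/s

349.9 kg/s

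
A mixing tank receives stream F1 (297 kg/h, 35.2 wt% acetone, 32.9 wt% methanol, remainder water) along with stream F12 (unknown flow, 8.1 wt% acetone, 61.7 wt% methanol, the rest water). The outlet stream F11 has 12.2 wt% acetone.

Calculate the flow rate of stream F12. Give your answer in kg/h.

1666 kg/h

Let F12 be the unknown flow. Total out = 297 + F12.
acetone balance: 104.54 + 0.081·F12 = 0.122·(297 + F12)
(0.081 − 0.122)·F12 = 0.122×297 − 104.54 = -68.31
F12 = -68.31 / -0.041 = 1666.1 kg/h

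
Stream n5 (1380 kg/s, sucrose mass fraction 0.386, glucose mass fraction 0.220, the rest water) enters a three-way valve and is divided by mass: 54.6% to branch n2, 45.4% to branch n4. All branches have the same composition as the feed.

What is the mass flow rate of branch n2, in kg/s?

753.5 kg/s

Branch n2 flow = 0.546×1380 = 753.48 kg/s.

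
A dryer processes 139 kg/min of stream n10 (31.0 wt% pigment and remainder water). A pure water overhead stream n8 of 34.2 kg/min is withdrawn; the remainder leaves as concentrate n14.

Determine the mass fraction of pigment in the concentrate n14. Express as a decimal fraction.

pigment is not removed: 139×0.310 = 43.09 kg/min of pigment enters n14.
Concentrate = 139 − 34.2 = 104.8 kg/min.
Mass fraction = 43.09/104.8 = 0.411.

0.411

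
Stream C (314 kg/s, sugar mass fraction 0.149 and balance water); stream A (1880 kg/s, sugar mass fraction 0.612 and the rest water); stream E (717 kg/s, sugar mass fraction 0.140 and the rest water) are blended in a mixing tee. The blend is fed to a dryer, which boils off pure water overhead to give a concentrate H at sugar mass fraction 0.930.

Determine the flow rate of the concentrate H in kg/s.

sugar entering = 314×0.149 + 1880×0.612 + 717×0.140 = 1297.7 kg/s.
All sugar reports to H, so H = 1297.7/0.930 = 1395.4 kg/s.

1395 kg/s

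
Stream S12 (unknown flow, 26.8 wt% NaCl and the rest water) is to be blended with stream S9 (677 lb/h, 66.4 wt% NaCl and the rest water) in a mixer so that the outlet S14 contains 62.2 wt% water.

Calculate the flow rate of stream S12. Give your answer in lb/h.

1760 lb/h

Let S12 be the unknown flow. Total out = 677 + S12.
water balance: 227.47 + 0.732·S12 = 0.622·(677 + S12)
(0.732 − 0.622)·S12 = 0.622×677 − 227.47 = 193.62
S12 = 193.62 / 0.110 = 1760.2 lb/h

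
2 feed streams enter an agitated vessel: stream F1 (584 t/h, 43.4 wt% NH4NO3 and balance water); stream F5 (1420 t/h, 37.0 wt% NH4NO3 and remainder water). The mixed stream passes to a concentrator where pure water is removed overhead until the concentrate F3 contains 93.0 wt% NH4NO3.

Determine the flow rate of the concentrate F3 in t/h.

NH4NO3 entering = 584×0.434 + 1420×0.370 = 778.86 t/h.
All NH4NO3 reports to F3, so F3 = 778.86/0.930 = 837.48 t/h.

837.5 t/h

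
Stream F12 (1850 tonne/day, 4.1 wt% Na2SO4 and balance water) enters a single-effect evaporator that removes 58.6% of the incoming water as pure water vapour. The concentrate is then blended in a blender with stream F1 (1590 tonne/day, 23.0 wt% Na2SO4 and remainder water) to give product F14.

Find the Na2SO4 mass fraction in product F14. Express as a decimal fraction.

0.184

Vapour removed = 0.586×0.959×1850 = 1039.7 tonne/day; concentrate = 810.35 tonne/day.
Na2SO4 reaching the mixer = 75.85 (from concentrate) + 1590×0.230 = 441.55 tonne/day.
Product flow = 810.35 + 1590 = 2400.3 tonne/day; Na2SO4 fraction = 0.184.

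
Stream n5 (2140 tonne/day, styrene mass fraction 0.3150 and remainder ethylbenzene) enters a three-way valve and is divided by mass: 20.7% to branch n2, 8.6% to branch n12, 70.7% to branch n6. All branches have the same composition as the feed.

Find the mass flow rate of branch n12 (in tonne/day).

Branch n12 flow = 0.086×2140 = 184.04 tonne/day.

184 tonne/day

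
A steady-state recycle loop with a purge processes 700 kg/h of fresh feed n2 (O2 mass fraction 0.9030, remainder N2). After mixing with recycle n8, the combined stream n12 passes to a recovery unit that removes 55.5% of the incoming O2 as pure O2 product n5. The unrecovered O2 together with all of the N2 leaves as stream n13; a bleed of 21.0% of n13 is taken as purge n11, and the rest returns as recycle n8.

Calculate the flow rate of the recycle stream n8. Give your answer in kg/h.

598.1 kg/h

N2 enters only via n2 and leaves only via the purge: 700×0.097 = 0.210×(N2 in n13), and the recovery unit passes all N2, so N2 in n12 = N2 in n13 = 323.33 kg/h.
O2 in n12: m_A = 700×0.903 + (1−0.210)·(1−0.555)·m_A, so m_A = 632.1/0.6484 = 974.79 kg/h.
n13 = (1−0.555)×974.79 + 323.33 = 757.11 kg/h.
Recycle n8 = (1−0.210)×757.11 = 598.12 kg/h.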